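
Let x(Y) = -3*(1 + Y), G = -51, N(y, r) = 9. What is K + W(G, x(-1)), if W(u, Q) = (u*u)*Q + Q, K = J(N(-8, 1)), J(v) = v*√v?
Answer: 27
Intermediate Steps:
J(v) = v^(3/2)
K = 27 (K = 9^(3/2) = 27)
x(Y) = -3 - 3*Y
W(u, Q) = Q + Q*u² (W(u, Q) = u²*Q + Q = Q*u² + Q = Q + Q*u²)
K + W(G, x(-1)) = 27 + (-3 - 3*(-1))*(1 + (-51)²) = 27 + (-3 + 3)*(1 + 2601) = 27 + 0*2602 = 27 + 0 = 27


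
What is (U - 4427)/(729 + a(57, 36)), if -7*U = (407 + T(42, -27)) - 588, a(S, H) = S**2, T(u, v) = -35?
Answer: -30773/27846 ≈ -1.1051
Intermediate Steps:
U = 216/7 (U = -((407 - 35) - 588)/7 = -(372 - 588)/7 = -1/7*(-216) = 216/7 ≈ 30.857)
(U - 4427)/(729 + a(57, 36)) = (216/7 - 4427)/(729 + 57**2) = -30773/(7*(729 + 3249)) = -30773/7/3978 = -30773/7*1/3978 = -30773/27846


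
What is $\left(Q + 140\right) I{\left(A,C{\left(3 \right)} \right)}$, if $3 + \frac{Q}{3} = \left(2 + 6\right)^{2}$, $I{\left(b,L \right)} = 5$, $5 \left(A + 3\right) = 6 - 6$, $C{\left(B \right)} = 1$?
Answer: $1615$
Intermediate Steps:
$A = -3$ ($A = -3 + \frac{6 - 6}{5} = -3 + \frac{1}{5} \cdot 0 = -3 + 0 = -3$)
$Q = 183$ ($Q = -9 + 3 \left(2 + 6\right)^{2} = -9 + 3 \cdot 8^{2} = -9 + 3 \cdot 64 = -9 + 192 = 183$)
$\left(Q + 140\right) I{\left(A,C{\left(3 \right)} \right)} = \left(183 + 140\right) 5 = 323 \cdot 5 = 1615$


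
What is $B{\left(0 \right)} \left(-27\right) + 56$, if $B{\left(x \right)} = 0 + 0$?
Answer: $56$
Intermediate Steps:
$B{\left(x \right)} = 0$
$B{\left(0 \right)} \left(-27\right) + 56 = 0 \left(-27\right) + 56 = 0 + 56 = 56$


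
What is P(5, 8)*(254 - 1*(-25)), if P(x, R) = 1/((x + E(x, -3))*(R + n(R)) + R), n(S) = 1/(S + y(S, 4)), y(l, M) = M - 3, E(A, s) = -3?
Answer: 2511/218 ≈ 11.518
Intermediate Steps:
y(l, M) = -3 + M
n(S) = 1/(1 + S) (n(S) = 1/(S + (-3 + 4)) = 1/(S + 1) = 1/(1 + S))
P(x, R) = 1/(R + (-3 + x)*(R + 1/(1 + R))) (P(x, R) = 1/((x - 3)*(R + 1/(1 + R)) + R) = 1/((-3 + x)*(R + 1/(1 + R)) + R) = 1/(R + (-3 + x)*(R + 1/(1 + R))))
P(5, 8)*(254 - 1*(-25)) = ((1 + 8)/(-3 + 5 + 8*(1 + 8)*(-2 + 5)))*(254 - 1*(-25)) = (9/(-3 + 5 + 8*9*3))*(254 + 25) = (9/(-3 + 5 + 216))*279 = (9/218)*279 = 2511/218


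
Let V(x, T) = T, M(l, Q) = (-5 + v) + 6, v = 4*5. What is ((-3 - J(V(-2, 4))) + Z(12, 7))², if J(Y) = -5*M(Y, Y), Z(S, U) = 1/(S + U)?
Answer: 3759721/361 ≈ 10415.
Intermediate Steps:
v = 20
M(l, Q) = 21 (M(l, Q) = (-5 + 20) + 6 = 15 + 6 = 21)
J(Y) = -105 (J(Y) = -5*21 = -105)
((-3 - J(V(-2, 4))) + Z(12, 7))² = ((-3 - 1*(-105)) + 1/(12 + 7))² = ((-3 + 105) + 1/19)² = (102 + 1/19)² = (1939/19)² = 3759721/361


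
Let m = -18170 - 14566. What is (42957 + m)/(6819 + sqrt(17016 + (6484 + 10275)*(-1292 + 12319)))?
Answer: -69696999/138319748 + 10221*sqrt(184818509)/138319748 ≈ 0.50069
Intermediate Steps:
m = -32736
(42957 + m)/(6819 + sqrt(17016 + (6484 + 10275)*(-1292 + 12319))) = (42957 - 32736)/(6819 + sqrt(17016 + (6484 + 10275)*(-1292 + 12319))) = 10221/(6819 + sqrt(17016 + 16759*11027)) = 10221/(6819 + sqrt(17016 + 184801493)) = 10221/(6819 + sqrt(184818509))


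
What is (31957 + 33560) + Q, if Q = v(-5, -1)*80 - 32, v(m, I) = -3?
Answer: 65245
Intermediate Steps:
Q = -272 (Q = -3*80 - 32 = -240 - 32 = -272)
(31957 + 33560) + Q = (31957 + 33560) - 272 = 65517 - 272 = 65245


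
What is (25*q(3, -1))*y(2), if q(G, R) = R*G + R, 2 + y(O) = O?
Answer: 0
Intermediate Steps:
y(O) = -2 + O
q(G, R) = R + G*R (q(G, R) = G*R + R = R + G*R)
(25*q(3, -1))*y(2) = (25*(-(1 + 3)))*(-2 + 2) = (25*(-1*4))*0 = (25*(-4))*0 = -100*0 = 0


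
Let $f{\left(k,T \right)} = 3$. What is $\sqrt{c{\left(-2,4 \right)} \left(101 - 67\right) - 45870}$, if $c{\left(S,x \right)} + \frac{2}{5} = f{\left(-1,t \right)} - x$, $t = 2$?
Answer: $\frac{2 i \sqrt{286985}}{5} \approx 214.28 i$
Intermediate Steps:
$c{\left(S,x \right)} = \frac{13}{5} - x$ ($c{\left(S,x \right)} = - \frac{2}{5} - \left(-3 + x\right) = \frac{13}{5} - x$)
$\sqrt{c{\left(-2,4 \right)} \left(101 - 67\right) - 45870} = \sqrt{\left(\frac{13}{5} - 4\right) \left(101 - 67\right) - 45870} = \sqrt{\left(\frac{13}{5} - 4\right) 34 - 45870} = \sqrt{\left(- \frac{7}{5}\right) 34 - 45870} = \sqrt{- \frac{238}{5} - 45870} = \sqrt{- \frac{229588}{5}} = \frac{2 i \sqrt{286985}}{5}$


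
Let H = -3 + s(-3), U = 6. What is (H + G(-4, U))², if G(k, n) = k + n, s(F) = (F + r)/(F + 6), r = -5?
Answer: 121/9 ≈ 13.444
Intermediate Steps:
s(F) = (-5 + F)/(6 + F) (s(F) = (F - 5)/(F + 6) = (-5 + F)/(6 + F))
H = -17/3 (H = -3 + (-5 - 3)/(6 - 3) = -3 - 8/3 = -17/3 ≈ -5.6667)
(H + G(-4, U))² = (-17/3 + (-4 + 6))² = (-17/3 + 2)² = (-11/3)² = 121/9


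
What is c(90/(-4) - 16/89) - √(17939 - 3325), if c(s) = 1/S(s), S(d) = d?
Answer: -178/4037 - √14614 ≈ -120.93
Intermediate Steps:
c(s) = 1/s
c(90/(-4) - 16/89) - √(17939 - 3325) = 1/(90/(-4) - 16/89) - √(17939 - 3325) = 1/(90*(-¼) - 16*1/89) - √14614 = 1/(-45/2 - 16/89) - √14614 = 1/(-4037/178) - √14614 = -178/4037 - √14614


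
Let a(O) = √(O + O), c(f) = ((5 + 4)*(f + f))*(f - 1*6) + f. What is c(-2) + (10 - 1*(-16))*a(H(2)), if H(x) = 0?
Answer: 286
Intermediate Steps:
c(f) = f + 18*f*(-6 + f) (c(f) = (9*(2*f))*(f - 6) + f = (18*f)*(-6 + f) + f = 18*f*(-6 + f) + f = f + 18*f*(-6 + f))
a(O) = √2*√O (a(O) = √(2*O) = √2*√O)
c(-2) + (10 - 1*(-16))*a(H(2)) = -2*(-107 + 18*(-2)) + (10 - 1*(-16))*(√2*√0) = -2*(-107 - 36) + (10 + 16)*(√2*0) = -2*(-143) + 26*0 = 286 + 0 = 286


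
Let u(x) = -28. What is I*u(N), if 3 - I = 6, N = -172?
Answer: 84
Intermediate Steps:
I = -3 (I = 3 - 1*6 = 3 - 6 = -3)
I*u(N) = -3*(-28) = 84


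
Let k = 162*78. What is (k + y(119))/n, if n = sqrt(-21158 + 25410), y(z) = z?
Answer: 12755*sqrt(1063)/2126 ≈ 195.61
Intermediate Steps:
k = 12636
n = 2*sqrt(1063) (n = sqrt(4252) = 2*sqrt(1063) ≈ 65.207)
(k + y(119))/n = (12636 + 119)/((2*sqrt(1063))) = 12755*(sqrt(1063)/2126) = 12755*sqrt(1063)/2126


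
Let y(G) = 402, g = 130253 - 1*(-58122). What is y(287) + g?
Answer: 188777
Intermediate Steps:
g = 188375 (g = 130253 + 58122 = 188375)
y(287) + g = 402 + 188375 = 188777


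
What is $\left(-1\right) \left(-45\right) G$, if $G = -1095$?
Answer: $-49275$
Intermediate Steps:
$\left(-1\right) \left(-45\right) G = \left(-1\right) \left(-45\right) \left(-1095\right) = 45 \left(-1095\right) = -49275$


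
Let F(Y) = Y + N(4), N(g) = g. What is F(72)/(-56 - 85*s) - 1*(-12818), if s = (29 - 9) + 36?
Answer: 15432853/1204 ≈ 12818.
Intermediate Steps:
s = 56 (s = 20 + 36 = 56)
F(Y) = 4 + Y (F(Y) = Y + 4 = 4 + Y)
F(72)/(-56 - 85*s) - 1*(-12818) = (4 + 72)/(-56 - 85*56) - 1*(-12818) = 76/(-56 - 4760) + 12818 = 76/(-4816) + 12818 = 76*(-1/4816) + 12818 = -19/1204 + 12818 = 15432853/1204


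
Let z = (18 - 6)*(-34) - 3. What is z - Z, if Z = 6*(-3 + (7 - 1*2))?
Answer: -423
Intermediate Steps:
z = -411 (z = 12*(-34) - 3 = -408 - 3 = -411)
Z = 12 (Z = 6*(-3 + (7 - 2)) = 6*(-3 + 5) = 6*2 = 12)
z - Z = -411 - 1*12 = -411 - 12 = -423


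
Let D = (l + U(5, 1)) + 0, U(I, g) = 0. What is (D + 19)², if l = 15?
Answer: 1156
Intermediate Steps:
D = 15 (D = (15 + 0) + 0 = 15 + 0 = 15)
(D + 19)² = (15 + 19)² = 34² = 1156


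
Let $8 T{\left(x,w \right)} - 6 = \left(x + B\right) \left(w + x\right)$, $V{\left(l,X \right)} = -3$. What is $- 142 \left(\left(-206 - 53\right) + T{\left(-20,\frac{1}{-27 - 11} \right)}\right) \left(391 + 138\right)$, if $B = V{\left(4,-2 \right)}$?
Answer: $\frac{2291286795}{152} \approx 1.5074 \cdot 10^{7}$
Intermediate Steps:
$B = -3$
$T{\left(x,w \right)} = \frac{3}{4} + \frac{\left(-3 + x\right) \left(w + x\right)}{8}$ ($T{\left(x,w \right)} = \frac{3}{4} + \frac{\left(x - 3\right) \left(w + x\right)}{8} = \frac{3}{4} + \frac{\left(-3 + x\right) \left(w + x\right)}{8}$)
$- 142 \left(\left(-206 - 53\right) + T{\left(-20,\frac{1}{-27 - 11} \right)}\right) \left(391 + 138\right) = - 142 \left(\left(-206 - 53\right) + \left(\frac{3}{4} - \frac{3}{8 \left(-27 - 11\right)} - - \frac{15}{2} + \frac{\left(-20\right)^{2}}{8} + \frac{1}{8} \frac{1}{-27 - 11} \left(-20\right)\right)\right) \left(391 + 138\right) = - 142 \left(\left(-206 - 53\right) + \left(\frac{3}{4} - \frac{3}{8 \left(-38\right)} + \frac{15}{2} + \frac{1}{8} \cdot 400 + \frac{1}{8} \frac{1}{-38} \left(-20\right)\right)\right) 529 = - 142 \left(-259 + \left(\frac{3}{4} - - \frac{3}{304} + \frac{15}{2} + 50 + \frac{1}{8} \left(- \frac{1}{38}\right) \left(-20\right)\right)\right) 529 = - 142 \left(-259 + \left(\frac{3}{4} + \frac{3}{304} + \frac{15}{2} + 50 + \frac{5}{76}\right)\right) 529 = - 142 \left(-259 + \frac{17731}{304}\right) 529 = - 142 \left(\left(- \frac{61005}{304}\right) 529\right) = \left(-142\right) \left(- \frac{32271645}{304}\right) = \frac{2291286795}{152}$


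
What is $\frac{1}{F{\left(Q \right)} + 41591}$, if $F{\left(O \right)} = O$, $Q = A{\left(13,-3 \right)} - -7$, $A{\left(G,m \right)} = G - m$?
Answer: $\frac{1}{41614} \approx 2.403 \cdot 10^{-5}$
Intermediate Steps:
$Q = 23$ ($Q = \left(13 - -3\right) - -7 = \left(13 + 3\right) + 7 = 16 + 7 = 23$)
$\frac{1}{F{\left(Q \right)} + 41591} = \frac{1}{23 + 41591} = \frac{1}{41614}$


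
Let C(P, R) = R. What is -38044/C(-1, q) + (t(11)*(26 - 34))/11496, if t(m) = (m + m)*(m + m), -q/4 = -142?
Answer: -13736035/204054 ≈ -67.316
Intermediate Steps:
q = 568 (q = -4*(-142) = 568)
t(m) = 4*m**2 (t(m) = (2*m)*(2*m) = 4*m**2)
-38044/C(-1, q) + (t(11)*(26 - 34))/11496 = -38044/568 + ((4*11**2)*(26 - 34))/11496 = -38044*1/568 + ((4*121)*(-8))*(1/11496) = -9511/142 + (484*(-8))*(1/11496) = -9511/142 - 3872*1/11496 = -9511/142 - 484/1437 = -13736035/204054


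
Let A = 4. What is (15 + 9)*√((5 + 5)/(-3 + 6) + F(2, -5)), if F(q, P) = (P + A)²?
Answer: 8*√39 ≈ 49.960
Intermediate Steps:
F(q, P) = (4 + P)² (F(q, P) = (P + 4)² = (4 + P)²)
(15 + 9)*√((5 + 5)/(-3 + 6) + F(2, -5)) = (15 + 9)*√((5 + 5)/(-3 + 6) + (4 - 5)²) = 24*√(10/3 + (-1)²) = 24*√(10*(⅓) + 1) = 24*√(10/3 + 1) = 24*√(13/3) = 24*(√39/3) = 8*√39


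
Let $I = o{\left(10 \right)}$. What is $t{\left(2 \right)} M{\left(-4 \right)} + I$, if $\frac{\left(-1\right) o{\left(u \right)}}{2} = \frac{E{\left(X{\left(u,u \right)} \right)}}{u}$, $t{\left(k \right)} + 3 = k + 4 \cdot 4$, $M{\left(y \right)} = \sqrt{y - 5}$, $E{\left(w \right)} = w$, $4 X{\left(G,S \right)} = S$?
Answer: $- \frac{1}{2} + 45 i \approx -0.5 + 45.0 i$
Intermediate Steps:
$X{\left(G,S \right)} = \frac{S}{4}$
$M{\left(y \right)} = \sqrt{-5 + y}$
$t{\left(k \right)} = 13 + k$ ($t{\left(k \right)} = -3 + \left(k + 4 \cdot 4\right) = -3 + \left(k + 16\right) = -3 + \left(16 + k\right) = 13 + k$)
$o{\left(u \right)} = - \frac{1}{2}$ ($o{\left(u \right)} = - 2 \frac{\frac{1}{4} u}{u} = \left(-2\right) \frac{1}{4} = - \frac{1}{2}$)
$I = - \frac{1}{2} \approx -0.5$
$t{\left(2 \right)} M{\left(-4 \right)} + I = \left(13 + 2\right) \sqrt{-5 - 4} - \frac{1}{2} = 15 \sqrt{-9} - \frac{1}{2} = 15 \cdot 3 i - \frac{1}{2} = 45 i - \frac{1}{2} = - \frac{1}{2} + 45 i$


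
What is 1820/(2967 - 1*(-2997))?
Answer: 65/213 ≈ 0.30516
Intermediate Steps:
1820/(2967 - 1*(-2997)) = 1820/(2967 + 2997) = 1820/5964 = 1820*(1/5964) = 65/213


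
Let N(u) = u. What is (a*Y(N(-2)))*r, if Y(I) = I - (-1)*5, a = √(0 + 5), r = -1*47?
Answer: -141*√5 ≈ -315.29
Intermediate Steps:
r = -47
a = √5 ≈ 2.2361
Y(I) = 5 + I (Y(I) = I - 1*(-5) = I + 5 = 5 + I)
(a*Y(N(-2)))*r = (√5*(5 - 2))*(-47) = (√5*3)*(-47) = (3*√5)*(-47) = -141*√5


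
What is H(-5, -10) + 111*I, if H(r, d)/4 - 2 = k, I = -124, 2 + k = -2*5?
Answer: -13804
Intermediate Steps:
k = -12 (k = -2 - 2*5 = -2 - 10 = -12)
H(r, d) = -40 (H(r, d) = 8 + 4*(-12) = 8 - 48 = -40)
H(-5, -10) + 111*I = -40 + 111*(-124) = -40 - 13764 = -13804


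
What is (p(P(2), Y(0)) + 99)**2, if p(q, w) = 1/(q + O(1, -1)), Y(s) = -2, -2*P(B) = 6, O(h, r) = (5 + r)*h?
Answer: 10000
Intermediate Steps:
O(h, r) = h*(5 + r)
P(B) = -3 (P(B) = -1/2*6 = -3)
p(q, w) = 1/(4 + q) (p(q, w) = 1/(q + 1*(5 - 1)) = 1/(q + 1*4) = 1/(q + 4) = 1/(4 + q))
(p(P(2), Y(0)) + 99)**2 = (1/(4 - 3) + 99)**2 = (1/1 + 99)**2 = (1 + 99)**2 = 100**2 = 10000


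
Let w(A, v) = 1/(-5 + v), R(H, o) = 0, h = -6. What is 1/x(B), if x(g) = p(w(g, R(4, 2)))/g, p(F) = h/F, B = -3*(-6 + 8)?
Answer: -⅕ ≈ -0.20000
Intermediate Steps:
B = -6 (B = -3*2 = -6)
p(F) = -6/F
x(g) = 30/g (x(g) = (-6/(1/(-5 + 0)))/g = (-6/(1/(-5)))/g = (-6/(-⅕))/g = (-6*(-5))/g = 30/g)
1/x(B) = 1/(30/(-6)) = 1/(30*(-⅙)) = 1/(-5) = -⅕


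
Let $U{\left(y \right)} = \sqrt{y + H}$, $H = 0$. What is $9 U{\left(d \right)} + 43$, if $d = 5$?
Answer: $43 + 9 \sqrt{5} \approx 63.125$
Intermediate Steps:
$U{\left(y \right)} = \sqrt{y}$ ($U{\left(y \right)} = \sqrt{y + 0} = \sqrt{y}$)
$9 U{\left(d \right)} + 43 = 9 \sqrt{5} + 43 = 43 + 9 \sqrt{5}$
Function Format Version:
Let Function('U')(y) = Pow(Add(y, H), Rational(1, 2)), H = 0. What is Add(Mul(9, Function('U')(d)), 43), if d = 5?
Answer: Add(43, Mul(9, Pow(5, Rational(1, 2)))) ≈ 63.125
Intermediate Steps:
Function('U')(y) = Pow(y, Rational(1, 2)) (Function('U')(y) = Pow(Add(y, 0), Rational(1, 2)) = Pow(y, Rational(1, 2)))
Add(Mul(9, Function('U')(d)), 43) = Add(Mul(9, Pow(5, Rational(1, 2))), 43) = Add(43, Mul(9, Pow(5, Rational(1, 2))))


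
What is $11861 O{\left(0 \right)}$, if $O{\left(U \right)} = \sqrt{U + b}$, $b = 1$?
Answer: $11861$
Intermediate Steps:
$O{\left(U \right)} = \sqrt{1 + U}$ ($O{\left(U \right)} = \sqrt{U + 1} = \sqrt{1 + U}$)
$11861 O{\left(0 \right)} = 11861 \sqrt{1 + 0} = 11861 \sqrt{1} = 11861 \cdot 1 = 11861$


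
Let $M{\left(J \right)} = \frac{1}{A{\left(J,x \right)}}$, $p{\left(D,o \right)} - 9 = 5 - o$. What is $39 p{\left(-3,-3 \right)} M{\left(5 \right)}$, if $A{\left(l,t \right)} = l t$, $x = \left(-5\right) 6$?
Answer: $- \frac{221}{50} \approx -4.42$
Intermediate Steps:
$x = -30$
$p{\left(D,o \right)} = 14 - o$ ($p{\left(D,o \right)} = 9 - \left(-5 + o\right) = 14 - o$)
$M{\left(J \right)} = - \frac{1}{30 J}$ ($M{\left(J \right)} = \frac{1}{J \left(-30\right)} = \frac{1}{\left(-30\right) J} = - \frac{1}{30 J}$)
$39 p{\left(-3,-3 \right)} M{\left(5 \right)} = 39 \left(14 - -3\right) \left(- \frac{1}{30 \cdot 5}\right) = 39 \left(14 + 3\right) \left(\left(- \frac{1}{30}\right) \frac{1}{5}\right) = 39 \cdot 17 \left(- \frac{1}{150}\right) = 663 \left(- \frac{1}{150}\right) = - \frac{221}{50}$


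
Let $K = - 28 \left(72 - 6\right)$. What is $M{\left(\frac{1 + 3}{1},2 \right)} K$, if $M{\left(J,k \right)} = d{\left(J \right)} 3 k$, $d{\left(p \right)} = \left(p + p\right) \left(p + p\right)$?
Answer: $-709632$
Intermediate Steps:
$d{\left(p \right)} = 4 p^{2}$ ($d{\left(p \right)} = 2 p 2 p = 4 p^{2}$)
$M{\left(J,k \right)} = 12 k J^{2}$ ($M{\left(J,k \right)} = 4 J^{2} \cdot 3 k = 12 J^{2} k = 12 k J^{2}$)
$K = -1848$ ($K = \left(-28\right) 66 = -1848$)
$M{\left(\frac{1 + 3}{1},2 \right)} K = 12 \cdot 2 \left(\frac{1 + 3}{1}\right)^{2} \left(-1848\right) = 12 \cdot 2 \left(4 \cdot 1\right)^{2} \left(-1848\right) = 12 \cdot 2 \cdot 4^{2} \left(-1848\right) = 12 \cdot 2 \cdot 16 \left(-1848\right) = 384 \left(-1848\right) = -709632$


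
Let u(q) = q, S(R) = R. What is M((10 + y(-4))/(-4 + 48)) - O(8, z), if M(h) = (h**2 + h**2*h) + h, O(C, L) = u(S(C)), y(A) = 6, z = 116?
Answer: -9924/1331 ≈ -7.4560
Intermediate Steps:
O(C, L) = C
M(h) = h + h**2 + h**3 (M(h) = (h**2 + h**3) + h = h + h**2 + h**3)
M((10 + y(-4))/(-4 + 48)) - O(8, z) = ((10 + 6)/(-4 + 48))*(1 + (10 + 6)/(-4 + 48) + ((10 + 6)/(-4 + 48))**2) - 1*8 = (16/44)*(1 + 16/44 + (16/44)**2) - 8 = (16*(1/44))*(1 + 16*(1/44) + (16*(1/44))**2) - 8 = 4*(1 + 4/11 + (4/11)**2)/11 - 8 = 4*(1 + 4/11 + 16/121)/11 - 8 = (4/11)*(181/121) - 8 = 724/1331 - 8 = -9924/1331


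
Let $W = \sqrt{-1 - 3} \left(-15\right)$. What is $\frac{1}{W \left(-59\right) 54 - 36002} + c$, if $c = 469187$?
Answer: $\frac{2447204416837773}{5215840202} - \frac{23895 i}{2607920101} \approx 4.6919 \cdot 10^{5} - 9.1625 \cdot 10^{-6} i$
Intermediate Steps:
$W = - 30 i$ ($W = \sqrt{-4} \left(-15\right) = 2 i \left(-15\right) = - 30 i \approx - 30.0 i$)
$\frac{1}{W \left(-59\right) 54 - 36002} + c = \frac{1}{- 30 i \left(-59\right) 54 - 36002} + 469187 = \frac{1}{1770 i 54 - 36002} + 469187 = \frac{1}{95580 i - 36002} + 469187 = \frac{1}{-36002 + 95580 i} + 469187 = \frac{-36002 - 95580 i}{10431680404} + 469187 = 469187 + \frac{-36002 - 95580 i}{10431680404}$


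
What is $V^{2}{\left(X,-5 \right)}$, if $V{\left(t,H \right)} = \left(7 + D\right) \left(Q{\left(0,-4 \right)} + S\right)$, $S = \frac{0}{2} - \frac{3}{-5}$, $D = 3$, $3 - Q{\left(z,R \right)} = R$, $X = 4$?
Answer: $5776$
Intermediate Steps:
$Q{\left(z,R \right)} = 3 - R$
$S = \frac{3}{5}$ ($S = 0 \cdot \frac{1}{2} - - \frac{3}{5} = 0 + \frac{3}{5} = \frac{3}{5} \approx 0.6$)
$V{\left(t,H \right)} = 76$ ($V{\left(t,H \right)} = \left(7 + 3\right) \left(\left(3 - -4\right) + \frac{3}{5}\right) = 10 \left(\left(3 + 4\right) + \frac{3}{5}\right) = 10 \left(7 + \frac{3}{5}\right) = 10 \cdot \frac{38}{5} = 76$)
$V^{2}{\left(X,-5 \right)} = 76^{2} = 5776$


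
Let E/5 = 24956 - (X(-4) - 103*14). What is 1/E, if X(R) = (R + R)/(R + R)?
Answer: 1/131985 ≈ 7.5766e-6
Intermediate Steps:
X(R) = 1 (X(R) = (2*R)/((2*R)) = (2*R)*(1/(2*R)) = 1)
E = 131985 (E = 5*(24956 - (1 - 103*14)) = 5*(24956 - (1 - 1442)) = 5*(24956 - 1*(-1441)) = 5*(24956 + 1441) = 5*26397 = 131985)
1/E = 1/131985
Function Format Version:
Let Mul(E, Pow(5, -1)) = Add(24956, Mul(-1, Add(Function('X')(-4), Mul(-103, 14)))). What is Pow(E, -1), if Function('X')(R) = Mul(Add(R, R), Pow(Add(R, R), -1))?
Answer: Rational(1, 131985) ≈ 7.5766e-6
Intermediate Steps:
Function('X')(R) = 1 (Function('X')(R) = Mul(Mul(2, R), Pow(Mul(2, R), -1)) = Mul(Mul(2, R), Mul(Rational(1, 2), Pow(R, -1))) = 1)
E = 131985 (E = Mul(5, Add(24956, Mul(-1, Add(1, Mul(-103, 14))))) = Mul(5, Add(24956, Mul(-1, Add(1, -1442)))) = Mul(5, Add(24956, Mul(-1, -1441))) = Mul(5, Add(24956, 1441)) = Mul(5, 26397) = 131985)
Pow(E, -1) = Pow(131985, -1) = Rational(1, 131985)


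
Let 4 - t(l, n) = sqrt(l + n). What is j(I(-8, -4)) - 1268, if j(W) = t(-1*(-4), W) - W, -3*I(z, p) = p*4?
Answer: -3808/3 - 2*sqrt(21)/3 ≈ -1272.4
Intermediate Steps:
t(l, n) = 4 - sqrt(l + n)
I(z, p) = -4*p/3 (I(z, p) = -p*4/3 = -4*p/3)
j(W) = 4 - W - sqrt(4 + W) (j(W) = (4 - sqrt(-1*(-4) + W)) - W = (4 - sqrt(4 + W)) - W = 4 - W - sqrt(4 + W))
j(I(-8, -4)) - 1268 = (4 - (-4)*(-4)/3 - sqrt(4 - 4/3*(-4))) - 1268 = (4 - 1*16/3 - sqrt(4 + 16/3)) - 1268 = (4 - 16/3 - sqrt(28/3)) - 1268 = (4 - 16/3 - 2*sqrt(21)/3) - 1268 = (-4/3 - 2*sqrt(21)/3) - 1268 = -3808/3 - 2*sqrt(21)/3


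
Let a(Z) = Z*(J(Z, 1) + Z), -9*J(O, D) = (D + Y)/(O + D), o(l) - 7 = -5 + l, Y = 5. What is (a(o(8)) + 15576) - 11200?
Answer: 147688/33 ≈ 4475.4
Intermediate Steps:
o(l) = 2 + l (o(l) = 7 + (-5 + l) = 2 + l)
J(O, D) = -(5 + D)/(9*(D + O)) (J(O, D) = -(D + 5)/(9*(O + D)) = -(5 + D)/(9*(D + O)))
a(Z) = Z*(Z - 2/(3*(1 + Z))) (a(Z) = Z*((-5 - 1*1)/(9*(1 + Z)) + Z) = Z*((-5 - 1)/(9*(1 + Z)) + Z) = Z*((1/9)*(-6)/(1 + Z) + Z) = Z*(-2/(3*(1 + Z)) + Z) = Z*(Z - 2/(3*(1 + Z))))
(a(o(8)) + 15576) - 11200 = ((2 + 8)*(-2 + 3*(2 + 8)*(1 + (2 + 8)))/(3*(1 + (2 + 8))) + 15576) - 11200 = ((1/3)*10*(-2 + 3*10*(1 + 10))/(1 + 10) + 15576) - 11200 = ((1/3)*10*(-2 + 3*10*11)/11 + 15576) - 11200 = ((1/3)*10*(1/11)*(-2 + 330) + 15576) - 11200 = ((1/3)*10*(1/11)*328 + 15576) - 11200 = (3280/33 + 15576) - 11200 = 517288/33 - 11200 = 147688/33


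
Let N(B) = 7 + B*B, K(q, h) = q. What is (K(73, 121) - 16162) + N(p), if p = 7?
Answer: -16033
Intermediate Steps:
N(B) = 7 + B**2
(K(73, 121) - 16162) + N(p) = (73 - 16162) + (7 + 7**2) = -16089 + (7 + 49) = -16089 + 56 = -16033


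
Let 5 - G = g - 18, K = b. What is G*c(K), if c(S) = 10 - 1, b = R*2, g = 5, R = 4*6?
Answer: 162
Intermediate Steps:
R = 24
b = 48 (b = 24*2 = 48)
K = 48
c(S) = 9
G = 18 (G = 5 - (5 - 18) = 5 - 1*(-13) = 5 + 13 = 18)
G*c(K) = 18*9 = 162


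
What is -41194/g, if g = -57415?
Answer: 41194/57415 ≈ 0.71748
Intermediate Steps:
-41194/g = -41194/(-57415) = -41194*(-1/57415) = 41194/57415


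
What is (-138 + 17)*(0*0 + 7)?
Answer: -847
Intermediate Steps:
(-138 + 17)*(0*0 + 7) = -121*(0 + 7) = -121*7 = -847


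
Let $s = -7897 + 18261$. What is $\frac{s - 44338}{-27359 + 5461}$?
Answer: $\frac{16987}{10949} \approx 1.5515$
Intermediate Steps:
$s = 10364$
$\frac{s - 44338}{-27359 + 5461} = \frac{10364 - 44338}{-27359 + 5461} = - \frac{33974}{-21898} = \left(-33974\right) \left(- \frac{1}{21898}\right) = \frac{16987}{10949}$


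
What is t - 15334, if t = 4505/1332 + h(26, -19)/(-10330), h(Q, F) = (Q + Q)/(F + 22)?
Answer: -105471289739/6879780 ≈ -15331.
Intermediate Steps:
h(Q, F) = 2*Q/(22 + F) (h(Q, F) = (2*Q)/(22 + F) = 2*Q/(22 + F))
t = 23256781/6879780 (t = 4505/1332 + (2*26/(22 - 19))/(-10330) = 4505*(1/1332) + (2*26/3)*(-1/10330) = 4505/1332 + (2*26*(1/3))*(-1/10330) = 4505/1332 + (52/3)*(-1/10330) = 4505/1332 - 26/15495 = 23256781/6879780 ≈ 3.3805)
t - 15334 = 23256781/6879780 - 15334 = -105471289739/6879780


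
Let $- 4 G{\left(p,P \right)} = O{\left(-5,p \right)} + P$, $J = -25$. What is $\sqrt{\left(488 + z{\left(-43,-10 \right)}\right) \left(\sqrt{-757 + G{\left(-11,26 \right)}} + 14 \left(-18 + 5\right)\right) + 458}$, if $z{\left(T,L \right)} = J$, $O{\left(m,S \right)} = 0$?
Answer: $\frac{\sqrt{-335232 + 926 i \sqrt{3054}}}{2} \approx 22.032 + 290.33 i$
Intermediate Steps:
$z{\left(T,L \right)} = -25$
$G{\left(p,P \right)} = - \frac{P}{4}$ ($G{\left(p,P \right)} = - \frac{0 + P}{4} = - \frac{P}{4}$)
$\sqrt{\left(488 + z{\left(-43,-10 \right)}\right) \left(\sqrt{-757 + G{\left(-11,26 \right)}} + 14 \left(-18 + 5\right)\right) + 458} = \sqrt{\left(488 - 25\right) \left(\sqrt{-757 - \frac{13}{2}} + 14 \left(-18 + 5\right)\right) + 458} = \sqrt{463 \left(\sqrt{-757 - \frac{13}{2}} + 14 \left(-13\right)\right) + 458} = \sqrt{463 \left(\sqrt{- \frac{1527}{2}} - 182\right) + 458} = \sqrt{463 \left(\frac{i \sqrt{3054}}{2} - 182\right) + 458} = \sqrt{463 \left(-182 + \frac{i \sqrt{3054}}{2}\right) + 458} = \sqrt{\left(-84266 + \frac{463 i \sqrt{3054}}{2}\right) + 458} = \sqrt{-83808 + \frac{463 i \sqrt{3054}}{2}}$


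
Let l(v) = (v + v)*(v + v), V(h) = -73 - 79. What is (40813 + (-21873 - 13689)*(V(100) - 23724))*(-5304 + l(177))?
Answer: 101904484429500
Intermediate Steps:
V(h) = -152
l(v) = 4*v² (l(v) = (2*v)*(2*v) = 4*v²)
(40813 + (-21873 - 13689)*(V(100) - 23724))*(-5304 + l(177)) = (40813 + (-21873 - 13689)*(-152 - 23724))*(-5304 + 4*177²) = (40813 - 35562*(-23876))*(-5304 + 4*31329) = (40813 + 849078312)*(-5304 + 125316) = 849119125*120012 = 101904484429500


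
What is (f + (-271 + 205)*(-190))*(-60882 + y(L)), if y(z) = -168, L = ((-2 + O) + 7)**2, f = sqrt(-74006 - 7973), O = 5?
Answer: -765567000 - 61050*I*sqrt(81979) ≈ -7.6557e+8 - 1.748e+7*I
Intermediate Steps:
f = I*sqrt(81979) (f = sqrt(-81979) = I*sqrt(81979) ≈ 286.32*I)
L = 100 (L = ((-2 + 5) + 7)**2 = (3 + 7)**2 = 10**2 = 100)
(f + (-271 + 205)*(-190))*(-60882 + y(L)) = (I*sqrt(81979) + (-271 + 205)*(-190))*(-60882 - 168) = (I*sqrt(81979) - 66*(-190))*(-61050) = (I*sqrt(81979) + 12540)*(-61050) = (12540 + I*sqrt(81979))*(-61050) = -765567000 - 61050*I*sqrt(81979)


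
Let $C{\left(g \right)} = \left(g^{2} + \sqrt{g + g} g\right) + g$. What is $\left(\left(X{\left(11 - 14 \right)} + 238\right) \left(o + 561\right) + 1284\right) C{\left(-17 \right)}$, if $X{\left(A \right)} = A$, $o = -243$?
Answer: $20675808 - 1292238 i \sqrt{34} \approx 2.0676 \cdot 10^{7} - 7.535 \cdot 10^{6} i$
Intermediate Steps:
$C{\left(g \right)} = g + g^{2} + \sqrt{2} g^{\frac{3}{2}}$ ($C{\left(g \right)} = \left(g^{2} + \sqrt{2 g} g\right) + g = \left(g^{2} + \sqrt{2} \sqrt{g} g\right) + g = \left(g^{2} + \sqrt{2} g^{\frac{3}{2}}\right) + g = g + g^{2} + \sqrt{2} g^{\frac{3}{2}}$)
$\left(\left(X{\left(11 - 14 \right)} + 238\right) \left(o + 561\right) + 1284\right) C{\left(-17 \right)} = \left(\left(\left(11 - 14\right) + 238\right) \left(-243 + 561\right) + 1284\right) \left(-17 + \left(-17\right)^{2} + \sqrt{2} \left(-17\right)^{\frac{3}{2}}\right) = \left(\left(-3 + 238\right) 318 + 1284\right) \left(-17 + 289 + \sqrt{2} \left(- 17 i \sqrt{17}\right)\right) = \left(235 \cdot 318 + 1284\right) \left(-17 + 289 - 17 i \sqrt{34}\right) = \left(74730 + 1284\right) \left(272 - 17 i \sqrt{34}\right) = 76014 \left(272 - 17 i \sqrt{34}\right) = 20675808 - 1292238 i \sqrt{34}$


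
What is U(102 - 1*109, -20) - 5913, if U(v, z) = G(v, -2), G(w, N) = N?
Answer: -5915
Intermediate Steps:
U(v, z) = -2
U(102 - 1*109, -20) - 5913 = -2 - 5913 = -5915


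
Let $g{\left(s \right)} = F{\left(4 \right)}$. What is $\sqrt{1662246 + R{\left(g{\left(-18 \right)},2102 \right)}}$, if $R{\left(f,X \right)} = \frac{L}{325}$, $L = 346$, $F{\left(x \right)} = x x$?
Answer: $\frac{2 \sqrt{1755748462}}{65} \approx 1289.3$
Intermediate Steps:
$F{\left(x \right)} = x^{2}$
$g{\left(s \right)} = 16$ ($g{\left(s \right)} = 4^{2} = 16$)
$R{\left(f,X \right)} = \frac{346}{325}$
$\sqrt{1662246 + R{\left(g{\left(-18 \right)},2102 \right)}} = \sqrt{1662246 + \frac{346}{325}} = \sqrt{\frac{540230296}{325}} = \frac{2 \sqrt{1755748462}}{65}$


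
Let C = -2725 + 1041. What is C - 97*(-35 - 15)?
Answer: 3166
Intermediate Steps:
C = -1684
C - 97*(-35 - 15) = -1684 - 97*(-35 - 15) = -1684 - 97*(-50) = -1684 + 4850 = 3166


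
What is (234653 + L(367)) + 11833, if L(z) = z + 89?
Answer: 246942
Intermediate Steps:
L(z) = 89 + z
(234653 + L(367)) + 11833 = (234653 + (89 + 367)) + 11833 = (234653 + 456) + 11833 = 235109 + 11833 = 246942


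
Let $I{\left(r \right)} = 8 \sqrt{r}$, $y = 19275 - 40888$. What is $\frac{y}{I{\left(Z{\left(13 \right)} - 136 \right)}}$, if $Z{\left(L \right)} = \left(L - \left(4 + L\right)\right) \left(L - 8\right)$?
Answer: $\frac{21613 i \sqrt{39}}{624} \approx 216.3 i$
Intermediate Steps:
$Z{\left(L \right)} = 32 - 4 L$ ($Z{\left(L \right)} = - 4 \left(-8 + L\right) = 32 - 4 L$)
$y = -21613$
$\frac{y}{I{\left(Z{\left(13 \right)} - 136 \right)}} = - \frac{21613}{8 \sqrt{\left(32 - 52\right) - 136}} = - \frac{21613}{8 \sqrt{-20 - 136}} = - \frac{21613}{8 \sqrt{-156}} = - \frac{21613}{8 \cdot 2 i \sqrt{39}} = - \frac{21613}{16 i \sqrt{39}} = - 21613 \left(- \frac{i \sqrt{39}}{624}\right) = \frac{21613 i \sqrt{39}}{624}$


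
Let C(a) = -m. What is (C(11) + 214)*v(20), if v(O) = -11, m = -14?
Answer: -2508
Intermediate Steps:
C(a) = 14 (C(a) = -1*(-14) = 14)
(C(11) + 214)*v(20) = (14 + 214)*(-11) = 228*(-11) = -2508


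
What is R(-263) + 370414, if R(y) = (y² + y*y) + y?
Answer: 508489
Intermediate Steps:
R(y) = y + 2*y² (R(y) = (y² + y²) + y = 2*y² + y = y + 2*y²)
R(-263) + 370414 = -263*(1 + 2*(-263)) + 370414 = -263*(1 - 526) + 370414 = -263*(-525) + 370414 = 138075 + 370414 = 508489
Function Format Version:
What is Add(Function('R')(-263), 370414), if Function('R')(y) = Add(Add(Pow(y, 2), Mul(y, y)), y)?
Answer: 508489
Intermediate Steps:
Function('R')(y) = Add(y, Mul(2, Pow(y, 2))) (Function('R')(y) = Add(Add(Pow(y, 2), Pow(y, 2)), y) = Add(Mul(2, Pow(y, 2)), y) = Add(y, Mul(2, Pow(y, 2))))
Add(Function('R')(-263), 370414) = Add(Mul(-263, Add(1, Mul(2, -263))), 370414) = Add(Mul(-263, Add(1, -526)), 370414) = Add(Mul(-263, -525), 370414) = Add(138075, 370414) = 508489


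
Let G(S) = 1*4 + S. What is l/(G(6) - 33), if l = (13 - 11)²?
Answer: -4/23 ≈ -0.17391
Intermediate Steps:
l = 4 (l = 2² = 4)
G(S) = 4 + S
l/(G(6) - 33) = 4/((4 + 6) - 33) = 4/(10 - 33) = 4/(-23) = 4*(-1/23) = -4/23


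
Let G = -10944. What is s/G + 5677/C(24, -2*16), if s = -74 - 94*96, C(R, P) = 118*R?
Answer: 915569/322848 ≈ 2.8359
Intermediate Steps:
s = -9098 (s = -74 - 9024 = -9098)
s/G + 5677/C(24, -2*16) = -9098/(-10944) + 5677/((118*24)) = -9098*(-1/10944) + 5677/2832 = 4549/5472 + 5677*(1/2832) = 4549/5472 + 5677/2832 = 915569/322848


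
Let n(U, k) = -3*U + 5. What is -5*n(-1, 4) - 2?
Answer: -42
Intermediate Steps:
n(U, k) = 5 - 3*U
-5*n(-1, 4) - 2 = -5*(5 - 3*(-1)) - 2 = -5*(5 + 3) - 2 = -5*8 - 2 = -40 - 2 = -42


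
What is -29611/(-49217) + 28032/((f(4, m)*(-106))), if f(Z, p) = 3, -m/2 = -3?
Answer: -228372441/2608501 ≈ -87.549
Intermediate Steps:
m = 6 (m = -2*(-3) = 6)
-29611/(-49217) + 28032/((f(4, m)*(-106))) = -29611/(-49217) + 28032/((3*(-106))) = -29611*(-1/49217) + 28032/(-318) = 29611/49217 + 28032*(-1/318) = 29611/49217 - 4672/53 = -228372441/2608501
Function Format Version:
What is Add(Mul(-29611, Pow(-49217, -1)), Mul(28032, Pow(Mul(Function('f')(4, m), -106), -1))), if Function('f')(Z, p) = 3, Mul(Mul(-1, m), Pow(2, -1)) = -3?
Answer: Rational(-228372441, 2608501) ≈ -87.549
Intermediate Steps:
m = 6 (m = Mul(-2, -3) = 6)
Add(Mul(-29611, Pow(-49217, -1)), Mul(28032, Pow(Mul(Function('f')(4, m), -106), -1))) = Add(Mul(-29611, Pow(-49217, -1)), Mul(28032, Pow(Mul(3, -106), -1))) = Add(Mul(-29611, Rational(-1, 49217)), Mul(28032, Pow(-318, -1))) = Add(Rational(29611, 49217), Mul(28032, Rational(-1, 318))) = Add(Rational(29611, 49217), Rational(-4672, 53)) = Rational(-228372441, 2608501)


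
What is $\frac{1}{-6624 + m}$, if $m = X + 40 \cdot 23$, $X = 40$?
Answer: $- \frac{1}{5664} \approx -0.00017655$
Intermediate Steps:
$m = 960$ ($m = 40 + 40 \cdot 23 = 40 + 920 = 960$)
$\frac{1}{-6624 + m} = \frac{1}{-6624 + 960} = \frac{1}{-5664} = - \frac{1}{5664}$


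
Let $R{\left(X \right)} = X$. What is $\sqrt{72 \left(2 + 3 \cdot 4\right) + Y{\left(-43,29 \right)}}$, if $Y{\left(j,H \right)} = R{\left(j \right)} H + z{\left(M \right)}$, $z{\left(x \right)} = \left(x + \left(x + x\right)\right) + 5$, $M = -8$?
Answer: $i \sqrt{258} \approx 16.062 i$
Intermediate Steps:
$z{\left(x \right)} = 5 + 3 x$ ($z{\left(x \right)} = \left(x + 2 x\right) + 5 = 3 x + 5 = 5 + 3 x$)
$Y{\left(j,H \right)} = -19 + H j$ ($Y{\left(j,H \right)} = j H + \left(5 + 3 \left(-8\right)\right) = H j + \left(5 - 24\right) = H j - 19 = -19 + H j$)
$\sqrt{72 \left(2 + 3 \cdot 4\right) + Y{\left(-43,29 \right)}} = \sqrt{72 \left(2 + 3 \cdot 4\right) + \left(-19 + 29 \left(-43\right)\right)} = \sqrt{72 \left(2 + 12\right) - 1266} = \sqrt{72 \cdot 14 - 1266} = \sqrt{1008 - 1266} = \sqrt{-258} = i \sqrt{258}$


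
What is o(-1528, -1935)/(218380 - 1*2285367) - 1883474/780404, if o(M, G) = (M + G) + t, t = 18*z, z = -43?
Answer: -8721546415/3616782338 ≈ -2.4114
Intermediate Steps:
t = -774 (t = 18*(-43) = -774)
o(M, G) = -774 + G + M (o(M, G) = (M + G) - 774 = (G + M) - 774 = -774 + G + M)
o(-1528, -1935)/(218380 - 1*2285367) - 1883474/780404 = (-774 - 1935 - 1528)/(218380 - 1*2285367) - 1883474/780404 = -4237/(218380 - 2285367) - 1883474*1/780404 = -4237/(-2066987) - 941737/390202 = -4237*(-1/2066987) - 941737/390202 = 19/9269 - 941737/390202 = -8721546415/3616782338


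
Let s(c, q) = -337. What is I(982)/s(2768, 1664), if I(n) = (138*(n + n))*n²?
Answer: -261362662368/337 ≈ -7.7556e+8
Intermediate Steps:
I(n) = 276*n³ (I(n) = (138*(2*n))*n² = (276*n)*n² = 276*n³)
I(982)/s(2768, 1664) = (276*982³)/(-337) = (276*946966168)*(-1/337) = 261362662368*(-1/337) = -261362662368/337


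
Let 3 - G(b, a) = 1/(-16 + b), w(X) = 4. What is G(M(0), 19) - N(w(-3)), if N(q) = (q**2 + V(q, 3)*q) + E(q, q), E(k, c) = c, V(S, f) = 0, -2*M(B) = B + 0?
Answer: -271/16 ≈ -16.938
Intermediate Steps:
M(B) = -B/2 (M(B) = -(B + 0)/2 = -B/2)
G(b, a) = 3 - 1/(-16 + b)
N(q) = q + q**2 (N(q) = (q**2 + 0*q) + q = (q**2 + 0) + q = q**2 + q = q + q**2)
G(M(0), 19) - N(w(-3)) = (-49 + 3*(-1/2*0))/(-16 - 1/2*0) - 4*(1 + 4) = (-49 + 3*0)/(-16 + 0) - 4*5 = (-49 + 0)/(-16) - 1*20 = -1/16*(-49) - 20 = 49/16 - 20 = -271/16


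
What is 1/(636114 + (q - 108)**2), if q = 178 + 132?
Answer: 1/676918 ≈ 1.4773e-6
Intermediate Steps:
q = 310
1/(636114 + (q - 108)**2) = 1/(636114 + (310 - 108)**2) = 1/(636114 + 202**2) = 1/(636114 + 40804) = 1/676918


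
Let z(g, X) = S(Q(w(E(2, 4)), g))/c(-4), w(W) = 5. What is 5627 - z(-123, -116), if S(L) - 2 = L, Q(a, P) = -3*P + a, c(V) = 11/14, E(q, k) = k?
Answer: 56633/11 ≈ 5148.5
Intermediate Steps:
c(V) = 11/14 (c(V) = 11*(1/14) = 11/14)
Q(a, P) = a - 3*P
S(L) = 2 + L
z(g, X) = 98/11 - 42*g/11 (z(g, X) = (2 + (5 - 3*g))/(11/14) = (7 - 3*g)*(14/11) = 98/11 - 42*g/11)
5627 - z(-123, -116) = 5627 - (98/11 - 42/11*(-123)) = 5627 - (98/11 + 5166/11) = 5627 - 1*5264/11 = 5627 - 5264/11 = 56633/11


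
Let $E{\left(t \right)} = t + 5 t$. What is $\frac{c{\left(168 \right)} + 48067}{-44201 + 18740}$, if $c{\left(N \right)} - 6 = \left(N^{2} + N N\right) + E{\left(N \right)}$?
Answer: $- \frac{105529}{25461} \approx -4.1447$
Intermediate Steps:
$E{\left(t \right)} = 6 t$
$c{\left(N \right)} = 6 + 2 N^{2} + 6 N$ ($c{\left(N \right)} = 6 + \left(\left(N^{2} + N N\right) + 6 N\right) = 6 + \left(\left(N^{2} + N^{2}\right) + 6 N\right) = 6 + \left(2 N^{2} + 6 N\right) = 6 + 2 N^{2} + 6 N$)
$\frac{c{\left(168 \right)} + 48067}{-44201 + 18740} = \frac{\left(6 + 2 \cdot 168^{2} + 6 \cdot 168\right) + 48067}{-44201 + 18740} = \frac{\left(6 + 2 \cdot 28224 + 1008\right) + 48067}{-25461} = \left(\left(6 + 56448 + 1008\right) + 48067\right) \left(- \frac{1}{25461}\right) = \left(57462 + 48067\right) \left(- \frac{1}{25461}\right) = 105529 \left(- \frac{1}{25461}\right) = - \frac{105529}{25461}$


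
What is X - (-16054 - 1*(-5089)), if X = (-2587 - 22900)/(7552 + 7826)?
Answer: 15326753/1398 ≈ 10963.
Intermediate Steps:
X = -2317/1398 (X = -25487/15378 = -25487*1/15378 = -2317/1398 ≈ -1.6574)
X - (-16054 - 1*(-5089)) = -2317/1398 - (-16054 - 1*(-5089)) = -2317/1398 - (-16054 + 5089) = -2317/1398 - 1*(-10965) = -2317/1398 + 10965 = 15326753/1398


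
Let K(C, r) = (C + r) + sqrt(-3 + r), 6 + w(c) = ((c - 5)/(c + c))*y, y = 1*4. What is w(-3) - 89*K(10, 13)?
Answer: -6143/3 - 89*sqrt(10) ≈ -2329.1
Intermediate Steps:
y = 4
w(c) = -6 + 2*(-5 + c)/c (w(c) = -6 + ((c - 5)/(c + c))*4 = -6 + ((-5 + c)/((2*c)))*4 = -6 + ((-5 + c)*(1/(2*c)))*4 = -6 + ((-5 + c)/(2*c))*4 = -6 + 2*(-5 + c)/c)
K(C, r) = C + r + sqrt(-3 + r)
w(-3) - 89*K(10, 13) = (-4 - 10/(-3)) - 89*(10 + 13 + sqrt(-3 + 13)) = (-4 - 10*(-1/3)) - 89*(10 + 13 + sqrt(10)) = (-4 + 10/3) - 89*(23 + sqrt(10)) = -2/3 + (-2047 - 89*sqrt(10)) = -6143/3 - 89*sqrt(10)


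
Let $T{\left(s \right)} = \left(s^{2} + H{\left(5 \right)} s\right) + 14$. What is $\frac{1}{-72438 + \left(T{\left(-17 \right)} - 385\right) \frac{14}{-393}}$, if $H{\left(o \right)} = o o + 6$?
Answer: $- \frac{131}{9486536} \approx -1.3809 \cdot 10^{-5}$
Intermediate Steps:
$H{\left(o \right)} = 6 + o^{2}$ ($H{\left(o \right)} = o^{2} + 6 = 6 + o^{2}$)
$T{\left(s \right)} = 14 + s^{2} + 31 s$ ($T{\left(s \right)} = \left(s^{2} + \left(6 + 5^{2}\right) s\right) + 14 = \left(s^{2} + \left(6 + 25\right) s\right) + 14 = \left(s^{2} + 31 s\right) + 14 = 14 + s^{2} + 31 s$)
$\frac{1}{-72438 + \left(T{\left(-17 \right)} - 385\right) \frac{14}{-393}} = \frac{1}{-72438 + \left(\left(14 + \left(-17\right)^{2} + 31 \left(-17\right)\right) - 385\right) \frac{14}{-393}} = \frac{1}{-72438 + \left(\left(14 + 289 - 527\right) - 385\right) 14 \left(- \frac{1}{393}\right)} = \frac{1}{-72438 + \left(-224 - 385\right) \left(- \frac{14}{393}\right)} = \frac{1}{-72438 - - \frac{2842}{131}} = \frac{1}{-72438 + \frac{2842}{131}} = \frac{1}{- \frac{9486536}{131}} = - \frac{131}{9486536}$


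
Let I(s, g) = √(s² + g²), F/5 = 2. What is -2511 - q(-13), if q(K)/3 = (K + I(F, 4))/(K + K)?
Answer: -5025/2 + 3*√29/13 ≈ -2511.3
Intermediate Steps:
F = 10 (F = 5*2 = 10)
I(s, g) = √(g² + s²)
q(K) = 3*(K + 2*√29)/(2*K) (q(K) = 3*((K + √(4² + 10²))/(K + K)) = 3*((K + √(16 + 100))/((2*K))) = 3*((K + √116)*(1/(2*K))) = 3*((K + 2*√29)*(1/(2*K))) = 3*((K + 2*√29)/(2*K)) = 3*(K + 2*√29)/(2*K))
-2511 - q(-13) = -2511 - (3/2 + 3*√29/(-13)) = -2511 - (3/2 + 3*√29*(-1/13)) = -2511 - (3/2 - 3*√29/13) = -2511 + (-3/2 + 3*√29/13) = -5025/2 + 3*√29/13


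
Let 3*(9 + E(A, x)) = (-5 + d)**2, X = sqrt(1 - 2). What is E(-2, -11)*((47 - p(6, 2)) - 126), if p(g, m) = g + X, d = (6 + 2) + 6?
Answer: -1530 - 18*I ≈ -1530.0 - 18.0*I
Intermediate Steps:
X = I (X = sqrt(-1) = I ≈ 1.0*I)
d = 14 (d = 8 + 6 = 14)
E(A, x) = 18 (E(A, x) = -9 + (-5 + 14)**2/3 = -9 + (1/3)*9**2 = -9 + (1/3)*81 = -9 + 27 = 18)
p(g, m) = I + g (p(g, m) = g + I = I + g)
E(-2, -11)*((47 - p(6, 2)) - 126) = 18*((47 - (I + 6)) - 126) = 18*((47 - (6 + I)) - 126) = 18*((47 + (-6 - I)) - 126) = 18*((41 - I) - 126) = 18*(-85 - I) = -1530 - 18*I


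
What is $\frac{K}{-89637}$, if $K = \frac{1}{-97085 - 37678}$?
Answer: $\frac{1}{12079751031} \approx 8.2783 \cdot 10^{-11}$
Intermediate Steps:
$K = - \frac{1}{134763}$ ($K = \frac{1}{-134763} = - \frac{1}{134763} \approx -7.4204 \cdot 10^{-6}$)
$\frac{K}{-89637} = - \frac{1}{134763 \left(-89637\right)} = \left(- \frac{1}{134763}\right) \left(- \frac{1}{89637}\right) = \frac{1}{12079751031}$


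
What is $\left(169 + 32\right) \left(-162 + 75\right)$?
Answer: $-17487$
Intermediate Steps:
$\left(169 + 32\right) \left(-162 + 75\right) = 201 \left(-87\right) = -17487$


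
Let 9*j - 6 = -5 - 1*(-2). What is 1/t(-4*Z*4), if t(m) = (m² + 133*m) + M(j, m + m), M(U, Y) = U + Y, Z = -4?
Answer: 3/38209 ≈ 7.8515e-5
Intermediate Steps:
j = ⅓ (j = ⅔ + (-5 - 1*(-2))/9 = ⅔ + (-5 + 2)/9 = ⅔ + (⅑)*(-3) = ⅔ - ⅓ = ⅓ ≈ 0.33333)
t(m) = ⅓ + m² + 135*m (t(m) = (m² + 133*m) + (⅓ + (m + m)) = (m² + 133*m) + (⅓ + 2*m) = ⅓ + m² + 135*m)
1/t(-4*Z*4) = 1/(⅓ + (-4*(-4)*4)² + 135*(-4*(-4)*4)) = 1/(⅓ + (16*4)² + 135*(16*4)) = 1/(⅓ + 64² + 135*64) = 1/(⅓ + 4096 + 8640) = 1/(38209/3) = 3/38209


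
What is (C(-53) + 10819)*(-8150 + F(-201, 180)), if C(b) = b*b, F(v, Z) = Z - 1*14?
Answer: -108805952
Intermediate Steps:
F(v, Z) = -14 + Z (F(v, Z) = Z - 14 = -14 + Z)
C(b) = b²
(C(-53) + 10819)*(-8150 + F(-201, 180)) = ((-53)² + 10819)*(-8150 + (-14 + 180)) = (2809 + 10819)*(-8150 + 166) = 13628*(-7984) = -108805952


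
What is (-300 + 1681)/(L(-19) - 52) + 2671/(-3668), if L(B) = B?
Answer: -5255149/260428 ≈ -20.179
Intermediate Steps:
(-300 + 1681)/(L(-19) - 52) + 2671/(-3668) = (-300 + 1681)/(-19 - 52) + 2671/(-3668) = 1381/(-71) + 2671*(-1/3668) = 1381*(-1/71) - 2671/3668 = -1381/71 - 2671/3668 = -5255149/260428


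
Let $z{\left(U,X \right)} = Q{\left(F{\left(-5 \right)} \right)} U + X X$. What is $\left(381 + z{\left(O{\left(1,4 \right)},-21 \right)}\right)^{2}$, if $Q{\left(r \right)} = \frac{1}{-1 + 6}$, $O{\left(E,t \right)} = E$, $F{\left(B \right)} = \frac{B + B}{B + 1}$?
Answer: $\frac{16900321}{25} \approx 6.7601 \cdot 10^{5}$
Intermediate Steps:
$F{\left(B \right)} = \frac{2 B}{1 + B}$
$Q{\left(r \right)} = \frac{1}{5}$
$z{\left(U,X \right)} = X^{2} + \frac{U}{5}$ ($z{\left(U,X \right)} = \frac{U}{5} + X X = \frac{U}{5} + X^{2} = X^{2} + \frac{U}{5}$)
$\left(381 + z{\left(O{\left(1,4 \right)},-21 \right)}\right)^{2} = \left(381 + \left(\left(-21\right)^{2} + \frac{1}{5} \cdot 1\right)\right)^{2} = \left(381 + \left(441 + \frac{1}{5}\right)\right)^{2} = \left(381 + \frac{2206}{5}\right)^{2} = \left(\frac{4111}{5}\right)^{2} = \frac{16900321}{25}$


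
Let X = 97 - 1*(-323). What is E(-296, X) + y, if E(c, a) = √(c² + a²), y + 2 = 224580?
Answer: 224578 + 4*√16501 ≈ 2.2509e+5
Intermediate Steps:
y = 224578 (y = -2 + 224580 = 224578)
X = 420 (X = 97 + 323 = 420)
E(c, a) = √(a² + c²)
E(-296, X) + y = √(420² + (-296)²) + 224578 = √(176400 + 87616) + 224578 = √264016 + 224578 = 4*√16501 + 224578 = 224578 + 4*√16501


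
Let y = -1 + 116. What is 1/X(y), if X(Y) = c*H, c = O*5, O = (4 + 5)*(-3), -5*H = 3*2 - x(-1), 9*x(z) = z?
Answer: 1/165 ≈ 0.0060606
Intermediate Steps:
x(z) = z/9
H = -11/9 (H = -(3*2 - (-1)/9)/5 = -(6 - 1*(-⅑))/5 = -(6 + ⅑)/5 = -⅕*55/9 = -11/9 ≈ -1.2222)
y = 115
O = -27 (O = 9*(-3) = -27)
c = -135 (c = -27*5 = -135)
X(Y) = 165 (X(Y) = -135*(-11/9) = 165)
1/X(y) = 1/165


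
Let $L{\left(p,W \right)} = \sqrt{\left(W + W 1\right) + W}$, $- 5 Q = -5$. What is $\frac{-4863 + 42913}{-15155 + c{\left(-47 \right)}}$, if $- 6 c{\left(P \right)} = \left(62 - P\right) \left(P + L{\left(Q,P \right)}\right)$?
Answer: $- \frac{1958973810}{736451647} + \frac{2488470 i \sqrt{141}}{736451647} \approx -2.66 + 0.040123 i$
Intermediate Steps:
$Q = 1$ ($Q = \left(- \frac{1}{5}\right) \left(-5\right) = 1$)
$L{\left(p,W \right)} = \sqrt{3} \sqrt{W}$ ($L{\left(p,W \right)} = \sqrt{\left(W + W\right) + W} = \sqrt{2 W + W} = \sqrt{3 W} = \sqrt{3} \sqrt{W}$)
$c{\left(P \right)} = - \frac{\left(62 - P\right) \left(P + \sqrt{3} \sqrt{P}\right)}{6}$
$\frac{-4863 + 42913}{-15155 + c{\left(-47 \right)}} = \frac{-4863 + 42913}{-15155 + \left(\left(- \frac{31}{3}\right) \left(-47\right) + \frac{\left(-47\right)^{2}}{6} - \frac{31 \sqrt{3} \sqrt{-47}}{3} + \frac{\sqrt{3} \left(-47\right)^{\frac{3}{2}}}{6}\right)} = \frac{38050}{-15155 + \left(\frac{1457}{3} + \frac{1}{6} \cdot 2209 - \frac{31 \sqrt{3} i \sqrt{47}}{3} + \frac{\sqrt{3} \left(- 47 i \sqrt{47}\right)}{6}\right)} = \frac{38050}{-15155 + \left(\frac{1457}{3} + \frac{2209}{6} - \frac{31 i \sqrt{141}}{3} - \frac{47 i \sqrt{141}}{6}\right)} = \frac{38050}{-15155 + \left(\frac{5123}{6} - \frac{109 i \sqrt{141}}{6}\right)} = \frac{38050}{- \frac{85807}{6} - \frac{109 i \sqrt{141}}{6}}$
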